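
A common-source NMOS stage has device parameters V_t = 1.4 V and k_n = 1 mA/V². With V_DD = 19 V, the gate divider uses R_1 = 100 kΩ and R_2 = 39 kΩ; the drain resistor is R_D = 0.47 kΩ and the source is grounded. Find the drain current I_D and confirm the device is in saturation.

I_D ≈ 7.7 mA

V_G = V_DD·R_2/(R_1+R_2) = 19×39/139 = 5.33 V. With the source grounded, V_GS = V_G = 5.33 V.
Assume saturation: I_D = (k_n/2)(V_GS − V_t)² = (1/2)×(5.33 − 1.4)² = 0.5×3.93² = 7.73 mA.
V_DS = V_DD − I_D·R_D = 19 − 7.73×0.47 = 15.4 V.
Saturation requires V_DS ≥ V_GS − V_t = 3.93 V; 15.4 ≥ 3.93 ✓.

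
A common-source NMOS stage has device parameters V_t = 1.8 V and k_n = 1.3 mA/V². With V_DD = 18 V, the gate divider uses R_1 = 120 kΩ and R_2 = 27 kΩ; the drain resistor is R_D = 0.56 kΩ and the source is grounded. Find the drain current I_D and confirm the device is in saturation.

I_D ≈ 1.5 mA

V_G = V_DD·R_2/(R_1+R_2) = 18×27/147 = 3.31 V. With the source grounded, V_GS = V_G = 3.31 V.
Assume saturation: I_D = (k_n/2)(V_GS − V_t)² = (1.3/2)×(3.31 − 1.8)² = 0.65×1.51² = 1.47 mA.
V_DS = V_DD − I_D·R_D = 18 − 1.47×0.56 = 17.2 V.
Saturation requires V_DS ≥ V_GS − V_t = 1.51 V; 17.2 ≥ 1.51 ✓.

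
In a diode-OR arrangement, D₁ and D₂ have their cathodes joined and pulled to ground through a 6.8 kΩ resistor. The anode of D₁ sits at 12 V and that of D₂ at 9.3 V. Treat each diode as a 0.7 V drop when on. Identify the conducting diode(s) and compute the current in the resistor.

Assume both conduct. Then node N would need to be at both 12−0.7 = 11.3 V and 9.3−0.7 = 8.6 V, which is impossible.
Assume only D₁ conducts: V_N = 12 − 0.7 = 11.3 V, so I_R = 11.3/6.8 = 1.66 mA.
Check D₂: its anode-to-cathode voltage is 9.3 − 11.3 = -2 V < 0.7 V, so it is off. The assumption is consistent.

Only D₁ conducts; I_R ≈ 1.7 mA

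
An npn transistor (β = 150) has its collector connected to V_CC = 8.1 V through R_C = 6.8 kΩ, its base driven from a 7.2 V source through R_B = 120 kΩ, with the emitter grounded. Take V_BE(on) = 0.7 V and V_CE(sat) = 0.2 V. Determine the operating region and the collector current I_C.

saturation; I_C ≈ 1.2 mA

Assume active: I_B = (7.2 − 0.7)/120 = 0.0542 mA, giving I_C = β·I_B = 8.12 mA.
But then V_CE = 8.1 − 8.12×6.8 = -47.1 V < V_CE(sat) = 0.2 V — impossible in the active region.
So the transistor is saturated. With V_CE = 0.2 V, I_C = (V_CC − 0.2)/R_C = 7.9/6.8 = 1.16 mA.
Check: β·I_B = 8.12 mA > I_C = 1.16 mA, confirming saturation.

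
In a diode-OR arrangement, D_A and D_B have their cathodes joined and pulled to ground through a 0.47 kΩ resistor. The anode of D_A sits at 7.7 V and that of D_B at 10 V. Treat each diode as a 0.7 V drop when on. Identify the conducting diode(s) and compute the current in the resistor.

Only D_B conducts; I_R ≈ 20 mA

Assume both conduct. Then node N would need to be at both 7.7−0.7 = 7 V and 10−0.7 = 9.3 V, which is impossible.
Assume only D_B conducts: V_N = 10 − 0.7 = 9.3 V, so I_R = 9.3/0.47 = 19.8 mA.
Check D_A: its anode-to-cathode voltage is 7.7 − 9.3 = -1.6 V < 0.7 V, so it is off. The assumption is consistent.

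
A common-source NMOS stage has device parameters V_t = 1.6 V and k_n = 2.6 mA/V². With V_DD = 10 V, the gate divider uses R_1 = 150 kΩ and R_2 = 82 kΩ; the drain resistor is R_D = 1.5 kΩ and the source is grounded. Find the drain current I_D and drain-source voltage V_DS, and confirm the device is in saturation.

V_G = V_DD·R_2/(R_1+R_2) = 10×82/232 = 3.53 V. With the source grounded, V_GS = V_G = 3.53 V.
Assume saturation: I_D = (k_n/2)(V_GS − V_t)² = (2.6/2)×(3.53 − 1.6)² = 1.3×1.93² = 4.86 mA.
V_DS = V_DD − I_D·R_D = 10 − 4.86×1.5 = 2.7 V.
Saturation requires V_DS ≥ V_GS − V_t = 1.93 V; 2.7 ≥ 1.93 ✓.

I_D ≈ 4.9 mA, V_DS ≈ 2.7 V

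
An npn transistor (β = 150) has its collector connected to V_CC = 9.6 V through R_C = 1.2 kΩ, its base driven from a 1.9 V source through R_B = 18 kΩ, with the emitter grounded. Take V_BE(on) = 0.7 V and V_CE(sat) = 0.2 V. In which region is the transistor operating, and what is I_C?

Assume active: I_B = (1.9 − 0.7)/18 = 0.0667 mA, giving I_C = β·I_B = 10 mA.
But then V_CE = 9.6 − 10×1.2 = -2.4 V < V_CE(sat) = 0.2 V — impossible in the active region.
So the transistor is saturated. With V_CE = 0.2 V, I_C = (V_CC − 0.2)/R_C = 9.4/1.2 = 7.83 mA.
Check: β·I_B = 10 mA > I_C = 7.83 mA, confirming saturation.

saturation; I_C ≈ 7.8 mA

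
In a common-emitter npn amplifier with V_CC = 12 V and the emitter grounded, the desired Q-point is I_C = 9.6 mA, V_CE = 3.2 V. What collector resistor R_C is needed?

R_C ≈ 0.92 kΩ

Collector loop: V_CC = I_C·R_C + V_CE.
R_C = (V_CC − V_CE)/I_C = (12 − 3.2)/9.6 = 0.917 kΩ.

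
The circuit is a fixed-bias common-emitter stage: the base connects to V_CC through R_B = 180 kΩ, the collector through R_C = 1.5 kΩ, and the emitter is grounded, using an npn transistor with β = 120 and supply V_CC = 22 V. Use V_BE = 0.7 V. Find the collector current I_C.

I_C ≈ 14 mA

Base loop: V_CC = I_B·R_B + V_BE, so I_B = (22 − 0.7)/180 kΩ = 0.118 mA.
In the active region I_C = β·I_B = 120 × 0.118 = 14.2 mA.
Collector loop: V_CE = V_CC − I_C·R_C = 22 − 14.2×1.5 = 0.7 V.
Since V_CE = 0.7 V > V_CE(sat) ≈ 0.2 V, the transistor is in the active region as assumed.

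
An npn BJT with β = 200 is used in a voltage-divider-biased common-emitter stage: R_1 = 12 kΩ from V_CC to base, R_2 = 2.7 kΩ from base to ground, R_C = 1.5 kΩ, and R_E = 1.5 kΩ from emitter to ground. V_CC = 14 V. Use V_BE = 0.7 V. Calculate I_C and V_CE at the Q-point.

Thevenize the base divider: V_Th = V_CC·R_2/(R_1+R_2) = 14×2.7/14.7 = 2.57 V, R_Th = R_1‖R_2 = 2.2 kΩ.
Base-emitter loop: V_Th = I_B·R_Th + V_BE + (β+1)I_B·R_E, so I_B = (2.57 − 0.7) / (2.2 + 201×1.5) = 0.00616 mA.
I_C = β·I_B = 200×0.00616 = 1.23 mA, and I_E = (β+1)I_B = 1.24 mA.
V_CE = V_CC − I_C·R_C − I_E·R_E = 14 − 1.23×1.5 − 1.24×1.5 = 10.3 V.
V_CE = 10.3 V > 0.2 V confirms active-region operation.

I_C ≈ 1.2 mA, V_CE ≈ 10 V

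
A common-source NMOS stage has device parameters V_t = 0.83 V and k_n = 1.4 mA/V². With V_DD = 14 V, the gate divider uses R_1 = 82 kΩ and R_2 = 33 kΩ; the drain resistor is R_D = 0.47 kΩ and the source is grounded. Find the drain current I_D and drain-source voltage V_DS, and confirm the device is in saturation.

I_D ≈ 7.1 mA, V_DS ≈ 11 V

V_G = V_DD·R_2/(R_1+R_2) = 14×33/115 = 4.02 V. With the source grounded, V_GS = V_G = 4.02 V.
Assume saturation: I_D = (k_n/2)(V_GS − V_t)² = (1.4/2)×(4.02 − 0.83)² = 0.7×3.19² = 7.11 mA.
V_DS = V_DD − I_D·R_D = 14 − 7.11×0.47 = 10.7 V.
Saturation requires V_DS ≥ V_GS − V_t = 3.19 V; 10.7 ≥ 3.19 ✓.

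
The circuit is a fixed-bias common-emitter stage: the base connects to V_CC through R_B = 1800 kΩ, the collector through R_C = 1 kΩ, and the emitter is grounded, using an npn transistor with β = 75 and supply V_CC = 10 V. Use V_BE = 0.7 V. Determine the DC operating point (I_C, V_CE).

I_C ≈ 0.39 mA, V_CE ≈ 9.6 V

Base loop: V_CC = I_B·R_B + V_BE, so I_B = (10 − 0.7)/1800 kΩ = 0.00517 mA.
In the active region I_C = β·I_B = 75 × 0.00517 = 0.388 mA.
Collector loop: V_CE = V_CC − I_C·R_C = 10 − 0.388×1 = 9.61 V.
Since V_CE = 9.61 V > V_CE(sat) ≈ 0.2 V, the transistor is in the active region as assumed.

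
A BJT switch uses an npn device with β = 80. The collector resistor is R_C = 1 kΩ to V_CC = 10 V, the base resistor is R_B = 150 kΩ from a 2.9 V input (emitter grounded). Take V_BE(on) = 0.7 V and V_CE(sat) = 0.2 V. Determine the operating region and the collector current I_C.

Assume active. Base-emitter loop: I_B = (V_BB − V_BE)/R_B = (2.9 − 0.7)/150 = 0.0147 mA.
I_C = β·I_B = 80×0.0147 = 1.17 mA.
V_CE = V_CC − I_C·R_C = 10 − 1.17×1 = 8.83 V > V_CE(sat), so the active-region assumption holds.

active; I_C ≈ 1.2 mA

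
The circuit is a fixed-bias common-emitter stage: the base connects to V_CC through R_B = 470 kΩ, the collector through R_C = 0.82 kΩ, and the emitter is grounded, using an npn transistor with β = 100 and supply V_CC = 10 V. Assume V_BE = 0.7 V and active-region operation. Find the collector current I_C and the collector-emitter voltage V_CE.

I_C ≈ 2 mA, V_CE ≈ 8.4 V

Base loop: V_CC = I_B·R_B + V_BE, so I_B = (10 − 0.7)/470 kΩ = 0.0198 mA.
In the active region I_C = β·I_B = 100 × 0.0198 = 1.98 mA.
Collector loop: V_CE = V_CC − I_C·R_C = 10 − 1.98×0.82 = 8.38 V.
Since V_CE = 8.38 V > V_CE(sat) ≈ 0.2 V, the transistor is in the active region as assumed.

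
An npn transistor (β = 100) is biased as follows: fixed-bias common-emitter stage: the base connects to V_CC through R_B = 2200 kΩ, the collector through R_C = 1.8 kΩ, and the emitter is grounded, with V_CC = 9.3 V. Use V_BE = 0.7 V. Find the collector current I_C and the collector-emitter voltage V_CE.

Base loop: V_CC = I_B·R_B + V_BE, so I_B = (9.3 − 0.7)/2200 kΩ = 0.00391 mA.
In the active region I_C = β·I_B = 100 × 0.00391 = 0.391 mA.
Collector loop: V_CE = V_CC − I_C·R_C = 9.3 − 0.391×1.8 = 8.6 V.
Since V_CE = 8.6 V > V_CE(sat) ≈ 0.2 V, the transistor is in the active region as assumed.

I_C ≈ 0.39 mA, V_CE ≈ 8.6 V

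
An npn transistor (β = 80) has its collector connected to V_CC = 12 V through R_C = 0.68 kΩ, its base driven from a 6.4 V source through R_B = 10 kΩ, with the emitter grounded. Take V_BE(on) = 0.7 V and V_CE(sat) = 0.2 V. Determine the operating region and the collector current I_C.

saturation; I_C ≈ 17 mA

Assume active: I_B = (6.4 − 0.7)/10 = 0.57 mA, giving I_C = β·I_B = 45.6 mA.
But then V_CE = 12 − 45.6×0.68 = -19 V < V_CE(sat) = 0.2 V — impossible in the active region.
So the transistor is saturated. With V_CE = 0.2 V, I_C = (V_CC − 0.2)/R_C = 11.8/0.68 = 17.4 mA.
Check: β·I_B = 45.6 mA > I_C = 17.4 mA, confirming saturation.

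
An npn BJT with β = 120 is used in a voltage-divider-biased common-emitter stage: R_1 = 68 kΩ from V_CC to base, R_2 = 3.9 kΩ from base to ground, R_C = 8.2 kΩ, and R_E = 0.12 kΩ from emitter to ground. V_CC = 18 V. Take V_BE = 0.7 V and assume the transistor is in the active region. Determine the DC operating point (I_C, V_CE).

I_C ≈ 1.8 mA, V_CE ≈ 2.8 V

Thevenize the base divider: V_Th = V_CC·R_2/(R_1+R_2) = 18×3.9/71.9 = 0.976 V, R_Th = R_1‖R_2 = 3.69 kΩ.
Base-emitter loop: V_Th = I_B·R_Th + V_BE + (β+1)I_B·R_E, so I_B = (0.976 − 0.7) / (3.69 + 121×0.12) = 0.0152 mA.
I_C = β·I_B = 120×0.0152 = 1.82 mA, and I_E = (β+1)I_B = 1.84 mA.
V_CE = V_CC − I_C·R_C − I_E·R_E = 18 − 1.82×8.2 − 1.84×0.12 = 2.85 V.
V_CE = 2.85 V > 0.2 V confirms active-region operation.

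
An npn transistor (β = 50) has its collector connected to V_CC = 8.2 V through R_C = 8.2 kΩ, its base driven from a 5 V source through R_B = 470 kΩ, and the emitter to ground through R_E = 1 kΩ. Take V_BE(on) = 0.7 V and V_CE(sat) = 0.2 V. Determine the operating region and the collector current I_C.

active; I_C ≈ 0.41 mA

Assume active. Base-emitter loop: I_B = (V_BB − V_BE)/(R_B + (β+1)R_E) = (5 − 0.7)/(470 + 51×1) = 0.00825 mA.
I_C = β·I_B = 50×0.00825 = 0.413 mA.
V_CE = V_CC − I_C·R_C − I_E·R_E = 8.2 − 0.413×8.2 − 0.421×1 = 4.4 V > V_CE(sat), so the active-region assumption holds.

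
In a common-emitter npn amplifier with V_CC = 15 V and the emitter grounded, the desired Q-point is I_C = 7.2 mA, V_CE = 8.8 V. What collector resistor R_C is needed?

R_C ≈ 0.86 kΩ

Collector loop: V_CC = I_C·R_C + V_CE.
R_C = (V_CC − V_CE)/I_C = (15 − 8.8)/7.2 = 0.861 kΩ.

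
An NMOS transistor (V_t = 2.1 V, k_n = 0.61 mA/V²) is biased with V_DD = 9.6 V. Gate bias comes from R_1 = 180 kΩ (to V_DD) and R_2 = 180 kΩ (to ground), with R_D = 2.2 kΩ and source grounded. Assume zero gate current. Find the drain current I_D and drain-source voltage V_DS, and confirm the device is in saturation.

V_G = V_DD·R_2/(R_1+R_2) = 9.6×180/360 = 4.8 V. With the source grounded, V_GS = V_G = 4.8 V.
Assume saturation: I_D = (k_n/2)(V_GS − V_t)² = (0.61/2)×(4.8 − 2.1)² = 0.305×2.7² = 2.22 mA.
V_DS = V_DD − I_D·R_D = 9.6 − 2.22×2.2 = 4.71 V.
Saturation requires V_DS ≥ V_GS − V_t = 2.7 V; 4.71 ≥ 2.7 ✓.

I_D ≈ 2.2 mA, V_DS ≈ 4.7 V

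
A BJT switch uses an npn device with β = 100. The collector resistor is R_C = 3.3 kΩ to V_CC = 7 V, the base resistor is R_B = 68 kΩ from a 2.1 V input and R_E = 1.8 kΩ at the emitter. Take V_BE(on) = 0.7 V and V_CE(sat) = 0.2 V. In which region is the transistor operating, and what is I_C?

active; I_C ≈ 0.56 mA

Assume active. Base-emitter loop: I_B = (V_BB − V_BE)/(R_B + (β+1)R_E) = (2.1 − 0.7)/(68 + 101×1.8) = 0.0056 mA.
I_C = β·I_B = 100×0.0056 = 0.56 mA.
V_CE = V_CC − I_C·R_C − I_E·R_E = 7 − 0.56×3.3 − 0.566×1.8 = 4.13 V > V_CE(sat), so the active-region assumption holds.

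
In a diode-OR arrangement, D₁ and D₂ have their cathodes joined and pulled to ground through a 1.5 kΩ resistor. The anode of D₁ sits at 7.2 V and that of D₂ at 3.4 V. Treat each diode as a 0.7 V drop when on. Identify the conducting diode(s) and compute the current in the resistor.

Assume both conduct. Then node N would need to be at both 7.2−0.7 = 6.5 V and 3.4−0.7 = 2.7 V, which is impossible.
Assume only D₁ conducts: V_N = 7.2 − 0.7 = 6.5 V, so I_R = 6.5/1.5 = 4.33 mA.
Check D₂: its anode-to-cathode voltage is 3.4 − 6.5 = -3.1 V < 0.7 V, so it is off. The assumption is consistent.

Only D₁ conducts; I_R ≈ 4.3 mA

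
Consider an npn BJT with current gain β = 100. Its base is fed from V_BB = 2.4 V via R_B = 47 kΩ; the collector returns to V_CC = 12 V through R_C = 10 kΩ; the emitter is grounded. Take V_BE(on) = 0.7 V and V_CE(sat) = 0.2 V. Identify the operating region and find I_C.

saturation; I_C ≈ 1.2 mA

Assume active: I_B = (2.4 − 0.7)/47 = 0.0362 mA, giving I_C = β·I_B = 3.62 mA.
But then V_CE = 12 − 3.62×10 = -24.2 V < V_CE(sat) = 0.2 V — impossible in the active region.
So the transistor is saturated. With V_CE = 0.2 V, I_C = (V_CC − 0.2)/R_C = 11.8/10 = 1.18 mA.
Check: β·I_B = 3.62 mA > I_C = 1.18 mA, confirming saturation.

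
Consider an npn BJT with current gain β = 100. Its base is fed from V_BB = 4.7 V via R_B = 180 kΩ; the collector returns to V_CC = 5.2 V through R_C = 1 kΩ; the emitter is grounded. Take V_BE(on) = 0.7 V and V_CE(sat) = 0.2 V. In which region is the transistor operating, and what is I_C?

Assume active. Base-emitter loop: I_B = (V_BB − V_BE)/R_B = (4.7 − 0.7)/180 = 0.0222 mA.
I_C = β·I_B = 100×0.0222 = 2.22 mA.
V_CE = V_CC − I_C·R_C = 5.2 − 2.22×1 = 2.98 V > V_CE(sat), so the active-region assumption holds.

active; I_C ≈ 2.2 mA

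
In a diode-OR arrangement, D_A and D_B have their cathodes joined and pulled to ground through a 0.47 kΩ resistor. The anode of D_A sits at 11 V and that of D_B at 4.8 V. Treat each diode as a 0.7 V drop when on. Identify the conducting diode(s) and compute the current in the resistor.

Only D_A conducts; I_R ≈ 22 mA

Assume both conduct. Then node N would need to be at both 11−0.7 = 10.3 V and 4.8−0.7 = 4.1 V, which is impossible.
Assume only D_A conducts: V_N = 11 − 0.7 = 10.3 V, so I_R = 10.3/0.47 = 21.9 mA.
Check D_B: its anode-to-cathode voltage is 4.8 − 10.3 = -5.5 V < 0.7 V, so it is off. The assumption is consistent.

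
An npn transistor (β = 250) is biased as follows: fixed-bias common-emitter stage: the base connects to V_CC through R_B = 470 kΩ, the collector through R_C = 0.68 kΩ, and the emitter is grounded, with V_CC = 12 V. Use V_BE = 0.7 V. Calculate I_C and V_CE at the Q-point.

I_C ≈ 6 mA, V_CE ≈ 7.9 V

Base loop: V_CC = I_B·R_B + V_BE, so I_B = (12 − 0.7)/470 kΩ = 0.024 mA.
In the active region I_C = β·I_B = 250 × 0.024 = 6.01 mA.
Collector loop: V_CE = V_CC − I_C·R_C = 12 − 6.01×0.68 = 7.91 V.
Since V_CE = 7.91 V > V_CE(sat) ≈ 0.2 V, the transistor is in the active region as assumed.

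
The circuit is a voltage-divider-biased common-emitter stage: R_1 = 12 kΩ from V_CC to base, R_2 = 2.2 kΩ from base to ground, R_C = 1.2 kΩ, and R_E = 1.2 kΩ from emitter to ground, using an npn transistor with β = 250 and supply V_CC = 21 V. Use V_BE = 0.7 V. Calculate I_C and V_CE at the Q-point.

I_C ≈ 2.1 mA, V_CE ≈ 16 V

Thevenize the base divider: V_Th = V_CC·R_2/(R_1+R_2) = 21×2.2/14.2 = 3.25 V, R_Th = R_1‖R_2 = 1.86 kΩ.
Base-emitter loop: V_Th = I_B·R_Th + V_BE + (β+1)I_B·R_E, so I_B = (3.25 − 0.7) / (1.86 + 251×1.2) = 0.00843 mA.
I_C = β·I_B = 250×0.00843 = 2.11 mA, and I_E = (β+1)I_B = 2.11 mA.
V_CE = V_CC − I_C·R_C − I_E·R_E = 21 − 2.11×1.2 − 2.11×1.2 = 15.9 V.
V_CE = 15.9 V > 0.2 V confirms active-region operation.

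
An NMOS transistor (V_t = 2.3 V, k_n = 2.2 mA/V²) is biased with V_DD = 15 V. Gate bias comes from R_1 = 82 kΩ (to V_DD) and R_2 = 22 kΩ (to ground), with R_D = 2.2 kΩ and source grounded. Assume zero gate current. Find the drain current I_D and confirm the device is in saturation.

I_D ≈ 0.84 mA

V_G = V_DD·R_2/(R_1+R_2) = 15×22/104 = 3.17 V. With the source grounded, V_GS = V_G = 3.17 V.
Assume saturation: I_D = (k_n/2)(V_GS − V_t)² = (2.2/2)×(3.17 − 2.3)² = 1.1×0.873² = 0.838 mA.
V_DS = V_DD − I_D·R_D = 15 − 0.838×2.2 = 13.2 V.
Saturation requires V_DS ≥ V_GS − V_t = 0.873 V; 13.2 ≥ 0.873 ✓.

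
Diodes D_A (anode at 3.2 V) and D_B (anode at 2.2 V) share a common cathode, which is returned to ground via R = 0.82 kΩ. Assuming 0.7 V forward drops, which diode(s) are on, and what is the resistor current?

Assume both conduct. Then node N would need to be at both 3.2−0.7 = 2.5 V and 2.2−0.7 = 1.5 V, which is impossible.
Assume only D_A conducts: V_N = 3.2 − 0.7 = 2.5 V, so I_R = 2.5/0.82 = 3.05 mA.
Check D_B: its anode-to-cathode voltage is 2.2 − 2.5 = -0.3 V < 0.7 V, so it is off. The assumption is consistent.

Only D_A conducts; I_R ≈ 3 mA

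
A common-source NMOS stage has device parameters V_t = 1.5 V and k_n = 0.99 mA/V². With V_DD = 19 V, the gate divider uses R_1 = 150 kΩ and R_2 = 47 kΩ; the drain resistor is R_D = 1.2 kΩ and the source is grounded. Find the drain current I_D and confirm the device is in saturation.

I_D ≈ 4.6 mA

V_G = V_DD·R_2/(R_1+R_2) = 19×47/197 = 4.53 V. With the source grounded, V_GS = V_G = 4.53 V.
Assume saturation: I_D = (k_n/2)(V_GS − V_t)² = (0.99/2)×(4.53 − 1.5)² = 0.495×3.03² = 4.55 mA.
V_DS = V_DD − I_D·R_D = 19 − 4.55×1.2 = 13.5 V.
Saturation requires V_DS ≥ V_GS − V_t = 3.03 V; 13.5 ≥ 3.03 ✓.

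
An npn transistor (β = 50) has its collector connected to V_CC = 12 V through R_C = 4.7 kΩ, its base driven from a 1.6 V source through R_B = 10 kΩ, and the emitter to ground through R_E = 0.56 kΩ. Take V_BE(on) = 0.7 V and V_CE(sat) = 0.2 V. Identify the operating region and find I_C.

active; I_C ≈ 1.2 mA

Assume active. Base-emitter loop: I_B = (V_BB − V_BE)/(R_B + (β+1)R_E) = (1.6 − 0.7)/(10 + 51×0.56) = 0.0233 mA.
I_C = β·I_B = 50×0.0233 = 1.17 mA.
V_CE = V_CC − I_C·R_C − I_E·R_E = 12 − 1.17×4.7 − 1.19×0.56 = 5.85 V > V_CE(sat), so the active-region assumption holds.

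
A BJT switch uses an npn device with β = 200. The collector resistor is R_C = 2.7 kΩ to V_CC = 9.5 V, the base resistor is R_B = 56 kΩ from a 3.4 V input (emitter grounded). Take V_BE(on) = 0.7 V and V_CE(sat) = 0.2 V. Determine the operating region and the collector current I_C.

saturation; I_C ≈ 3.4 mA

Assume active: I_B = (3.4 − 0.7)/56 = 0.0482 mA, giving I_C = β·I_B = 9.64 mA.
But then V_CE = 9.5 − 9.64×2.7 = -16.5 V < V_CE(sat) = 0.2 V — impossible in the active region.
So the transistor is saturated. With V_CE = 0.2 V, I_C = (V_CC − 0.2)/R_C = 9.3/2.7 = 3.44 mA.
Check: β·I_B = 9.64 mA > I_C = 3.44 mA, confirming saturation.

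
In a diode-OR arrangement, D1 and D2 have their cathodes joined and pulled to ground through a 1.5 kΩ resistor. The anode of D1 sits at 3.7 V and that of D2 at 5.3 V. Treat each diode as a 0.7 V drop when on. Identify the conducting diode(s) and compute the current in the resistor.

Only D2 conducts; I_R ≈ 3.1 mA

Assume both conduct. Then node N would need to be at both 3.7−0.7 = 3 V and 5.3−0.7 = 4.6 V, which is impossible.
Assume only D2 conducts: V_N = 5.3 − 0.7 = 4.6 V, so I_R = 4.6/1.5 = 3.07 mA.
Check D1: its anode-to-cathode voltage is 3.7 − 4.6 = -0.9 V < 0.7 V, so it is off. The assumption is consistent.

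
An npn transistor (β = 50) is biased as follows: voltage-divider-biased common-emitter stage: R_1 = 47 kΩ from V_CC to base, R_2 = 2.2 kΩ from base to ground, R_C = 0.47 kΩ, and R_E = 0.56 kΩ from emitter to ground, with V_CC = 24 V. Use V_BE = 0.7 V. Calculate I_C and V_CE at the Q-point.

Thevenize the base divider: V_Th = V_CC·R_2/(R_1+R_2) = 24×2.2/49.2 = 1.07 V, R_Th = R_1‖R_2 = 2.1 kΩ.
Base-emitter loop: V_Th = I_B·R_Th + V_BE + (β+1)I_B·R_E, so I_B = (1.07 − 0.7) / (2.1 + 51×0.56) = 0.0122 mA.
I_C = β·I_B = 50×0.0122 = 0.609 mA, and I_E = (β+1)I_B = 0.621 mA.
V_CE = V_CC − I_C·R_C − I_E·R_E = 24 − 0.609×0.47 − 0.621×0.56 = 23.4 V.
V_CE = 23.4 V > 0.2 V confirms active-region operation.

I_C ≈ 0.61 mA, V_CE ≈ 23 V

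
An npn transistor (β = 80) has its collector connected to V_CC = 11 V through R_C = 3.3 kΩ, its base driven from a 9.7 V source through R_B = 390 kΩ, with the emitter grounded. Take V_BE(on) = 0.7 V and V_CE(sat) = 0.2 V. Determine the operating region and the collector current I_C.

Assume active. Base-emitter loop: I_B = (V_BB − V_BE)/R_B = (9.7 − 0.7)/390 = 0.0231 mA.
I_C = β·I_B = 80×0.0231 = 1.85 mA.
V_CE = V_CC − I_C·R_C = 11 − 1.85×3.3 = 4.91 V > V_CE(sat), so the active-region assumption holds.

active; I_C ≈ 1.8 mA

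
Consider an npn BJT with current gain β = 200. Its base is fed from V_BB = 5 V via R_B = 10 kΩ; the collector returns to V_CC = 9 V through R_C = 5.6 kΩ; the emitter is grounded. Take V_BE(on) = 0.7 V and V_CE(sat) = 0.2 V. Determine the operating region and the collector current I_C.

Assume active: I_B = (5 − 0.7)/10 = 0.43 mA, giving I_C = β·I_B = 86 mA.
But then V_CE = 9 − 86×5.6 = -473 V < V_CE(sat) = 0.2 V — impossible in the active region.
So the transistor is saturated. With V_CE = 0.2 V, I_C = (V_CC − 0.2)/R_C = 8.8/5.6 = 1.57 mA.
Check: β·I_B = 86 mA > I_C = 1.57 mA, confirming saturation.

saturation; I_C ≈ 1.6 mA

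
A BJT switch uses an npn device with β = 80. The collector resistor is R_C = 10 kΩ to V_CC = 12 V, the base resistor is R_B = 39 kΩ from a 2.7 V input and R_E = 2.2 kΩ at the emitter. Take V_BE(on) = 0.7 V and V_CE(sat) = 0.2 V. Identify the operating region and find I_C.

Assume active. Base-emitter loop: I_B = (V_BB − V_BE)/(R_B + (β+1)R_E) = (2.7 − 0.7)/(39 + 81×2.2) = 0.00921 mA.
I_C = β·I_B = 80×0.00921 = 0.737 mA.
V_CE = V_CC − I_C·R_C − I_E·R_E = 12 − 0.737×10 − 0.746×2.2 = 2.99 V > V_CE(sat), so the active-region assumption holds.

active; I_C ≈ 0.74 mA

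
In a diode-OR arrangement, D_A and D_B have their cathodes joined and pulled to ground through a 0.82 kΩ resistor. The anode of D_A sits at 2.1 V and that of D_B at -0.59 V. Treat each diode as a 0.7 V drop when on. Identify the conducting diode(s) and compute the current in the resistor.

Only D_A conducts; I_R ≈ 1.7 mA

Assume both conduct. Then node N would need to be at both 2.1−0.7 = 1.4 V and -0.59−0.7 = -1.29 V, which is impossible.
Assume only D_A conducts: V_N = 2.1 − 0.7 = 1.4 V, so I_R = 1.4/0.82 = 1.71 mA.
Check D_B: its anode-to-cathode voltage is -0.59 − 1.4 = -1.99 V < 0.7 V, so it is off. The assumption is consistent.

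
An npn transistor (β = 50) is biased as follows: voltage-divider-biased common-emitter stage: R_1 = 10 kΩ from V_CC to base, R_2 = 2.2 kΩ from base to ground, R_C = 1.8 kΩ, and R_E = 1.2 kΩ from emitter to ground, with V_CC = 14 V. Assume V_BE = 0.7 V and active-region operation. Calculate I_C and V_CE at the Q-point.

Thevenize the base divider: V_Th = V_CC·R_2/(R_1+R_2) = 14×2.2/12.2 = 2.52 V, R_Th = R_1‖R_2 = 1.8 kΩ.
Base-emitter loop: V_Th = I_B·R_Th + V_BE + (β+1)I_B·R_E, so I_B = (2.52 − 0.7) / (1.8 + 51×1.2) = 0.029 mA.
I_C = β·I_B = 50×0.029 = 1.45 mA, and I_E = (β+1)I_B = 1.48 mA.
V_CE = V_CC − I_C·R_C − I_E·R_E = 14 − 1.45×1.8 − 1.48×1.2 = 9.62 V.
V_CE = 9.62 V > 0.2 V confirms active-region operation.

I_C ≈ 1.4 mA, V_CE ≈ 9.6 V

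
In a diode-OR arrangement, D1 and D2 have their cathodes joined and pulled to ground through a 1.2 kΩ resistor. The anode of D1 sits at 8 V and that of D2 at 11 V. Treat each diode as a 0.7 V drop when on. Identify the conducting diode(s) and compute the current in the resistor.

Assume both conduct. Then node N would need to be at both 8−0.7 = 7.3 V and 11−0.7 = 10.3 V, which is impossible.
Assume only D2 conducts: V_N = 11 − 0.7 = 10.3 V, so I_R = 10.3/1.2 = 8.58 mA.
Check D1: its anode-to-cathode voltage is 8 − 10.3 = -2.3 V < 0.7 V, so it is off. The assumption is consistent.

Only D2 conducts; I_R ≈ 8.6 mA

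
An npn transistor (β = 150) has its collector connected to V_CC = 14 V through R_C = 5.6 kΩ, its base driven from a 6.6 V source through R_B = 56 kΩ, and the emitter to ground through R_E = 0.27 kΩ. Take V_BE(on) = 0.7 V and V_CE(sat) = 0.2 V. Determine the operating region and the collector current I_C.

Assume active: I_B = (6.6 − 0.7)/(56 + 151×0.27) = 0.061 mA, I_C = β·I_B = 9.15 mA.
Then V_CE = 14 − 9.15×5.6 − 9.21×0.27 = -39.7 V < 0.2 V — the active assumption fails.
Re-solve with V_CE = 0.2 V. KCL at the emitter: V_E/R_E = (V_BB−0.7−V_E)/R_B + (V_CC−0.2−V_E)/R_C, giving V_E = 0.659 V.
I_C = (V_CC − 0.2 − V_E)/R_C = (13.8 − 0.659)/5.6 = 2.35 mA.
Check: I_B = (5.9 − 0.659)/56 = 0.0936 mA, and β·I_B = 14 mA > I_C, confirming saturation.

saturation; I_C ≈ 2.3 mA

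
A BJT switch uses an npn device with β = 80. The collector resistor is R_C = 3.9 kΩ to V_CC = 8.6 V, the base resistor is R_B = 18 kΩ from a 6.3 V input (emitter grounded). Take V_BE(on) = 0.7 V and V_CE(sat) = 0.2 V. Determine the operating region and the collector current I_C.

saturation; I_C ≈ 2.2 mA

Assume active: I_B = (6.3 − 0.7)/18 = 0.311 mA, giving I_C = β·I_B = 24.9 mA.
But then V_CE = 8.6 − 24.9×3.9 = -88.5 V < V_CE(sat) = 0.2 V — impossible in the active region.
So the transistor is saturated. With V_CE = 0.2 V, I_C = (V_CC − 0.2)/R_C = 8.4/3.9 = 2.15 mA.
Check: β·I_B = 24.9 mA > I_C = 2.15 mA, confirming saturation.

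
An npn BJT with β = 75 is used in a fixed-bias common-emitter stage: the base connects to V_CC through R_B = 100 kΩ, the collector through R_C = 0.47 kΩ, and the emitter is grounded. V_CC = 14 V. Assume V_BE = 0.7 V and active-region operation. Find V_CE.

Base loop: V_CC = I_B·R_B + V_BE, so I_B = (14 − 0.7)/100 kΩ = 0.133 mA.
In the active region I_C = β·I_B = 75 × 0.133 = 9.98 mA.
Collector loop: V_CE = V_CC − I_C·R_C = 14 − 9.98×0.47 = 9.31 V.
Since V_CE = 9.31 V > V_CE(sat) ≈ 0.2 V, the transistor is in the active region as assumed.

V_CE ≈ 9.3 V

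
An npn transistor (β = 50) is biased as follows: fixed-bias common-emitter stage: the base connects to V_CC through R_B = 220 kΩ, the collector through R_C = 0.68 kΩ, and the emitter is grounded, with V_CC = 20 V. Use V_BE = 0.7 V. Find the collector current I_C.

Base loop: V_CC = I_B·R_B + V_BE, so I_B = (20 − 0.7)/220 kΩ = 0.0877 mA.
In the active region I_C = β·I_B = 50 × 0.0877 = 4.39 mA.
Collector loop: V_CE = V_CC − I_C·R_C = 20 − 4.39×0.68 = 17 V.
Since V_CE = 17 V > V_CE(sat) ≈ 0.2 V, the transistor is in the active region as assumed.

I_C ≈ 4.4 mA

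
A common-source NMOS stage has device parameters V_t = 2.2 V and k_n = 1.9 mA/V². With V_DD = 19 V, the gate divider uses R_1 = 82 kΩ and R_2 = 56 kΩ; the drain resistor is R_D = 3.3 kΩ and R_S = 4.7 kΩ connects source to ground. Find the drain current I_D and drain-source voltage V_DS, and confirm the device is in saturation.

I_D ≈ 0.96 mA, V_DS ≈ 11 V

V_G = V_DD·R_2/(R_1+R_2) = 19×56/138 = 7.71 V.
Assume saturation: I_D = (k_n/2)(V_GS − V_t)² with V_GS = V_G − I_D·R_S = 7.71 − 4.7·I_D.
Substituting gives 21·I_D² − 50.2·I_D + 28.8 = 0, with roots I_D = 0.959 or 1.43 mA.
The root I_D = 1.43 mA gives V_GS = 0.971 V ≤ V_t, so take I_D = 0.959 mA.
Then V_GS = 3.2 V and V_DS = V_DD − I_D(R_D+R_S) = 19 − 0.959×8 = 11.3 V.
Saturation requires V_DS ≥ V_GS − V_t = 1 V; 11.3 ≥ 1 ✓.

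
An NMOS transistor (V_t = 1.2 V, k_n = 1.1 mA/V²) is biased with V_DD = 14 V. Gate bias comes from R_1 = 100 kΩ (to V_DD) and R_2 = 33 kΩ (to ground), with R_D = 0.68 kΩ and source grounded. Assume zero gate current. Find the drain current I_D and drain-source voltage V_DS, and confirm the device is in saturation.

V_G = V_DD·R_2/(R_1+R_2) = 14×33/133 = 3.47 V. With the source grounded, V_GS = V_G = 3.47 V.
Assume saturation: I_D = (k_n/2)(V_GS − V_t)² = (1.1/2)×(3.47 − 1.2)² = 0.55×2.27² = 2.84 mA.
V_DS = V_DD − I_D·R_D = 14 − 2.84×0.68 = 12.1 V.
Saturation requires V_DS ≥ V_GS − V_t = 2.27 V; 12.1 ≥ 2.27 ✓.

I_D ≈ 2.8 mA, V_DS ≈ 12 V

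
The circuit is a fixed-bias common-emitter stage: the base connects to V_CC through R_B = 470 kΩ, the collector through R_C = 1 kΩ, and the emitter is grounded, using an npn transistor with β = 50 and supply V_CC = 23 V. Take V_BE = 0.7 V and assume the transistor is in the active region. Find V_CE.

V_CE ≈ 21 V

Base loop: V_CC = I_B·R_B + V_BE, so I_B = (23 − 0.7)/470 kΩ = 0.0474 mA.
In the active region I_C = β·I_B = 50 × 0.0474 = 2.37 mA.
Collector loop: V_CE = V_CC − I_C·R_C = 23 − 2.37×1 = 20.6 V.
Since V_CE = 20.6 V > V_CE(sat) ≈ 0.2 V, the transistor is in the active region as assumed.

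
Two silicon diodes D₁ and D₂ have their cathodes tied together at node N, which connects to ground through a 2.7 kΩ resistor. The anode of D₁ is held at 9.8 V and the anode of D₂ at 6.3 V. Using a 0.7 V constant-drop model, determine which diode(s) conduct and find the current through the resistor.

Assume both conduct. Then node N would need to be at both 9.8−0.7 = 9.1 V and 6.3−0.7 = 5.6 V, which is impossible.
Assume only D₁ conducts: V_N = 9.8 − 0.7 = 9.1 V, so I_R = 9.1/2.7 = 3.37 mA.
Check D₂: its anode-to-cathode voltage is 6.3 − 9.1 = -2.8 V < 0.7 V, so it is off. The assumption is consistent.

Only D₁ conducts; I_R ≈ 3.4 mA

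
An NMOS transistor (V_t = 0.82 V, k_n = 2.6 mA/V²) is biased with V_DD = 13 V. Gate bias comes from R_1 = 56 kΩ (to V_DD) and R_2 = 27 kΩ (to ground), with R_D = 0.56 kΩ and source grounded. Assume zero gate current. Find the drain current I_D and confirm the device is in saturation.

V_G = V_DD·R_2/(R_1+R_2) = 13×27/83 = 4.23 V. With the source grounded, V_GS = V_G = 4.23 V.
Assume saturation: I_D = (k_n/2)(V_GS − V_t)² = (2.6/2)×(4.23 − 0.82)² = 1.3×3.41² = 15.1 mA.
V_DS = V_DD − I_D·R_D = 13 − 15.1×0.56 = 4.54 V.
Saturation requires V_DS ≥ V_GS − V_t = 3.41 V; 4.54 ≥ 3.41 ✓.

I_D ≈ 15 mA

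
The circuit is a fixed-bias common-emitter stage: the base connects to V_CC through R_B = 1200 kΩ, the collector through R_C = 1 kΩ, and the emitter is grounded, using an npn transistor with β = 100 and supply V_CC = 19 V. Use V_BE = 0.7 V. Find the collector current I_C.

Base loop: V_CC = I_B·R_B + V_BE, so I_B = (19 − 0.7)/1200 kΩ = 0.0153 mA.
In the active region I_C = β·I_B = 100 × 0.0153 = 1.53 mA.
Collector loop: V_CE = V_CC − I_C·R_C = 19 − 1.53×1 = 17.5 V.
Since V_CE = 17.5 V > V_CE(sat) ≈ 0.2 V, the transistor is in the active region as assumed.

I_C ≈ 1.5 mA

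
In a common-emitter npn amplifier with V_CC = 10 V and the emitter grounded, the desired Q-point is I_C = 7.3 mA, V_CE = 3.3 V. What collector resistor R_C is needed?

R_C ≈ 0.92 kΩ

Collector loop: V_CC = I_C·R_C + V_CE.
R_C = (V_CC − V_CE)/I_C = (10 − 3.3)/7.3 = 0.918 kΩ.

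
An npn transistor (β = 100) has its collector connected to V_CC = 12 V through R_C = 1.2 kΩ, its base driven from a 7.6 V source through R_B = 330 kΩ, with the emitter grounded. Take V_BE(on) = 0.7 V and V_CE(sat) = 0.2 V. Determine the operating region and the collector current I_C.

Assume active. Base-emitter loop: I_B = (V_BB − V_BE)/R_B = (7.6 − 0.7)/330 = 0.0209 mA.
I_C = β·I_B = 100×0.0209 = 2.09 mA.
V_CE = V_CC − I_C·R_C = 12 − 2.09×1.2 = 9.49 V > V_CE(sat), so the active-region assumption holds.

active; I_C ≈ 2.1 mA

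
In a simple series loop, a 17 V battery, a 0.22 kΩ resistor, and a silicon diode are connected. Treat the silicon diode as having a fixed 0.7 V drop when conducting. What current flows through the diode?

KVL around the loop: 17 = V_D + I·R = 0.7 + I × 0.22 kΩ.
So I = (17 − 0.7) / 0.22 kΩ = 16.3 / 0.22 = 74.1 mA.

I ≈ 74 mA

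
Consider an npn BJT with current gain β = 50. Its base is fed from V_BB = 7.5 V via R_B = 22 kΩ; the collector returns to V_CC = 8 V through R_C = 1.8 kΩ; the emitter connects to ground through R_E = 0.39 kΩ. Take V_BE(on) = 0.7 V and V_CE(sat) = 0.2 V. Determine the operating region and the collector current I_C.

Assume active: I_B = (7.5 − 0.7)/(22 + 51×0.39) = 0.162 mA, I_C = β·I_B = 8.12 mA.
Then V_CE = 8 − 8.12×1.8 − 8.28×0.39 = -9.84 V < 0.2 V — the active assumption fails.
Re-solve with V_CE = 0.2 V. KCL at the emitter: V_E/R_E = (V_BB−0.7−V_E)/R_B + (V_CC−0.2−V_E)/R_C, giving V_E = 1.47 V.
I_C = (V_CC − 0.2 − V_E)/R_C = (7.8 − 1.47)/1.8 = 3.52 mA.
Check: I_B = (6.8 − 1.47)/22 = 0.242 mA, and β·I_B = 12.1 mA > I_C, confirming saturation.

saturation; I_C ≈ 3.5 mA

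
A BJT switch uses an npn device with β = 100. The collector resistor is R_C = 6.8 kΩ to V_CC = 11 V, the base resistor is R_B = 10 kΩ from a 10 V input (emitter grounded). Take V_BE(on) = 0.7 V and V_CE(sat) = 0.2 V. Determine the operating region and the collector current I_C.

Assume active: I_B = (10 − 0.7)/10 = 0.93 mA, giving I_C = β·I_B = 93 mA.
But then V_CE = 11 − 93×6.8 = -621 V < V_CE(sat) = 0.2 V — impossible in the active region.
So the transistor is saturated. With V_CE = 0.2 V, I_C = (V_CC − 0.2)/R_C = 10.8/6.8 = 1.59 mA.
Check: β·I_B = 93 mA > I_C = 1.59 mA, confirming saturation.

saturation; I_C ≈ 1.6 mA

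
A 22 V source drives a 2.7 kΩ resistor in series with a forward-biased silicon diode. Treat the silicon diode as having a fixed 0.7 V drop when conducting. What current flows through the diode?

I ≈ 7.9 mA

KVL around the loop: 22 = V_D + I·R = 0.7 + I × 2.7 kΩ.
So I = (22 − 0.7) / 2.7 kΩ = 21.3 / 2.7 = 7.89 mA.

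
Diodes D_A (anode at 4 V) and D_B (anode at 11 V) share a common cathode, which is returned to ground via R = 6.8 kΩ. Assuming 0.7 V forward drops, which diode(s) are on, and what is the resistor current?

Only D_B conducts; I_R ≈ 1.5 mA

Assume both conduct. Then node N would need to be at both 4−0.7 = 3.3 V and 11−0.7 = 10.3 V, which is impossible.
Assume only D_B conducts: V_N = 11 − 0.7 = 10.3 V, so I_R = 10.3/6.8 = 1.51 mA.
Check D_A: its anode-to-cathode voltage is 4 − 10.3 = -6.3 V < 0.7 V, so it is off. The assumption is consistent.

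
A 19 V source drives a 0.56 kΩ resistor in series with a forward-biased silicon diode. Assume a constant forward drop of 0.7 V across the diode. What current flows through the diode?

I ≈ 33 mA

KVL around the loop: 19 = V_D + I·R = 0.7 + I × 0.56 kΩ.
So I = (19 − 0.7) / 0.56 kΩ = 18.3 / 0.56 = 32.7 mA.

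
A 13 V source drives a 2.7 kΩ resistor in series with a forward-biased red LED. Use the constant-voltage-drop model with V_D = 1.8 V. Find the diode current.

KVL around the loop: 13 = V_D + I·R = 1.8 + I × 2.7 kΩ.
So I = (13 − 1.8) / 2.7 kΩ = 11.2 / 2.7 = 4.15 mA.

I ≈ 4.1 mA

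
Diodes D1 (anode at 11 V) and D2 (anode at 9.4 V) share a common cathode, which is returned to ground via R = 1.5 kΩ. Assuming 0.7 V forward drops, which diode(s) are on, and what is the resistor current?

Only D1 conducts; I_R ≈ 6.9 mA

Assume both conduct. Then node N would need to be at both 11−0.7 = 10.3 V and 9.4−0.7 = 8.7 V, which is impossible.
Assume only D1 conducts: V_N = 11 − 0.7 = 10.3 V, so I_R = 10.3/1.5 = 6.87 mA.
Check D2: its anode-to-cathode voltage is 9.4 − 10.3 = -0.9 V < 0.7 V, so it is off. The assumption is consistent.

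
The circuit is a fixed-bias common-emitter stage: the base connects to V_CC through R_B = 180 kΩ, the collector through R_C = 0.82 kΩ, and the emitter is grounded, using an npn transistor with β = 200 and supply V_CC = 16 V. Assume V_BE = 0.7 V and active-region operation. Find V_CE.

Base loop: V_CC = I_B·R_B + V_BE, so I_B = (16 − 0.7)/180 kΩ = 0.085 mA.
In the active region I_C = β·I_B = 200 × 0.085 = 17 mA.
Collector loop: V_CE = V_CC − I_C·R_C = 16 − 17×0.82 = 2.06 V.
Since V_CE = 2.06 V > V_CE(sat) ≈ 0.2 V, the transistor is in the active region as assumed.

V_CE ≈ 2.1 V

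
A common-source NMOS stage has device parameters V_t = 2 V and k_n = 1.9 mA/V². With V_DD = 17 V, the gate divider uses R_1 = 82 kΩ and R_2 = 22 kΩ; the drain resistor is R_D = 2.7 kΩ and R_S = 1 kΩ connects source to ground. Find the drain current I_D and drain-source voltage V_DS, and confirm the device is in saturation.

I_D ≈ 0.72 mA, V_DS ≈ 14 V

V_G = V_DD·R_2/(R_1+R_2) = 17×22/104 = 3.6 V.
Assume saturation: I_D = (k_n/2)(V_GS − V_t)² with V_GS = V_G − I_D·R_S = 3.6 − 1·I_D.
Substituting gives 0.95·I_D² − 4.03·I_D + 2.42 = 0, with roots I_D = 0.723 or 3.52 mA.
The root I_D = 3.52 mA gives V_GS = 0.0747 V ≤ V_t, so take I_D = 0.723 mA.
Then V_GS = 2.87 V and V_DS = V_DD − I_D(R_D+R_S) = 17 − 0.723×3.7 = 14.3 V.
Saturation requires V_DS ≥ V_GS − V_t = 0.873 V; 14.3 ≥ 0.873 ✓.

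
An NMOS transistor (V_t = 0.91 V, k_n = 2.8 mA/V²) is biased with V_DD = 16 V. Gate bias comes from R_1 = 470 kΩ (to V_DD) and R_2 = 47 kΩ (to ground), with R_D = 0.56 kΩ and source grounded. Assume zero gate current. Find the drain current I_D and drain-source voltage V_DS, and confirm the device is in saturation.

V_G = V_DD·R_2/(R_1+R_2) = 16×47/517 = 1.45 V. With the source grounded, V_GS = V_G = 1.45 V.
Assume saturation: I_D = (k_n/2)(V_GS − V_t)² = (2.8/2)×(1.45 − 0.91)² = 1.4×0.545² = 0.415 mA.
V_DS = V_DD − I_D·R_D = 16 − 0.415×0.56 = 15.8 V.
Saturation requires V_DS ≥ V_GS − V_t = 0.545 V; 15.8 ≥ 0.545 ✓.

I_D ≈ 0.42 mA, V_DS ≈ 16 V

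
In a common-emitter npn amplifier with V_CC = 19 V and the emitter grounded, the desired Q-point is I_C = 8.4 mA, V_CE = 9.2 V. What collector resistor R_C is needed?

R_C ≈ 1.2 kΩ

Collector loop: V_CC = I_C·R_C + V_CE.
R_C = (V_CC − V_CE)/I_C = (19 − 9.2)/8.4 = 1.17 kΩ.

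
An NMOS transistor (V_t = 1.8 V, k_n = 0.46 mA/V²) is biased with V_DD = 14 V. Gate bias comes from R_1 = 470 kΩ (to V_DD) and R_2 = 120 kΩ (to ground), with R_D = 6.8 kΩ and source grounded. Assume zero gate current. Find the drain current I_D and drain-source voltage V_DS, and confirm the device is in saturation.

I_D ≈ 0.25 mA, V_DS ≈ 12 V

V_G = V_DD·R_2/(R_1+R_2) = 14×120/590 = 2.85 V. With the source grounded, V_GS = V_G = 2.85 V.
Assume saturation: I_D = (k_n/2)(V_GS − V_t)² = (0.46/2)×(2.85 − 1.8)² = 0.23×1.05² = 0.252 mA.
V_DS = V_DD − I_D·R_D = 14 − 0.252×6.8 = 12.3 V.
Saturation requires V_DS ≥ V_GS − V_t = 1.05 V; 12.3 ≥ 1.05 ✓.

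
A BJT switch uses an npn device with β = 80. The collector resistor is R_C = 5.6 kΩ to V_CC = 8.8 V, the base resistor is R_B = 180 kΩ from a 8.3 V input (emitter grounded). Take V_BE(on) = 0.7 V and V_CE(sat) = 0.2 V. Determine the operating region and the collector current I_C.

saturation; I_C ≈ 1.5 mA

Assume active: I_B = (8.3 − 0.7)/180 = 0.0422 mA, giving I_C = β·I_B = 3.38 mA.
But then V_CE = 8.8 − 3.38×5.6 = -10.1 V < V_CE(sat) = 0.2 V — impossible in the active region.
So the transistor is saturated. With V_CE = 0.2 V, I_C = (V_CC − 0.2)/R_C = 8.6/5.6 = 1.54 mA.
Check: β·I_B = 3.38 mA > I_C = 1.54 mA, confirming saturation.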